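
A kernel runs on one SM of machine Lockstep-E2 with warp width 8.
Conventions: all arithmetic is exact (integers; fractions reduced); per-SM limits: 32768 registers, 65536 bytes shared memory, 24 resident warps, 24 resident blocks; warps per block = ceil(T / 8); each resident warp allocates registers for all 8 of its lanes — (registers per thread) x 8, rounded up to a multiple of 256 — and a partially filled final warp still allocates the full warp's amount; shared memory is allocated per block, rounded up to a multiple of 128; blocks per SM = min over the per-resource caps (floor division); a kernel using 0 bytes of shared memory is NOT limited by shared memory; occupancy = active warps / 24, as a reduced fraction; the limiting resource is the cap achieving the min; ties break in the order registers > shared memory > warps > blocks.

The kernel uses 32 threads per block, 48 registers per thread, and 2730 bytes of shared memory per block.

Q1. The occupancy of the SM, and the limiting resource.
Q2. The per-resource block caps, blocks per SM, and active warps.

Answer: occupancy 1, limited by warps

registers: 16 blocks
shared memory: 23 blocks
warps: 6 blocks
blocks: 24 blocks

Answer: 6 blocks, 24 active warps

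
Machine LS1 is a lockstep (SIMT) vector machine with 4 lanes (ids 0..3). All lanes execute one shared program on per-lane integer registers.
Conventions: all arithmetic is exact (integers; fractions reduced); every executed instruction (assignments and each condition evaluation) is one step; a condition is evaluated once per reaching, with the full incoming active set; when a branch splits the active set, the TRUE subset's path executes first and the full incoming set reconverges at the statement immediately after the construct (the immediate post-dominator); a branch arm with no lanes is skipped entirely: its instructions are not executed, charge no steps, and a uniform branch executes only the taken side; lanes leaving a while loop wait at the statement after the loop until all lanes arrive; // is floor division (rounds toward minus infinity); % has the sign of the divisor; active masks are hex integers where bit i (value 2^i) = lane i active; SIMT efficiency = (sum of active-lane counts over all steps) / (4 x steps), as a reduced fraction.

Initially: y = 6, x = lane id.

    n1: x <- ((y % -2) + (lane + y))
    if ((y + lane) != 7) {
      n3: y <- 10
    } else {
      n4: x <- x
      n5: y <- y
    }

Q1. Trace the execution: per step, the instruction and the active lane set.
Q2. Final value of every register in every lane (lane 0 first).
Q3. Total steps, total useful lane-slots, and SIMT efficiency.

step 0: x <- ((y % -2) + (lane + y)) 0xf
step 1: eval ((y + lane) != 7)       0xf
step 2: y <- 10                      0xd
step 3: x <- x                       0x2
step 4: y <- y                       0x2

Answer: 5 steps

y: 10,6,10,10
x: 6,7,8,9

steps = 5; useful = 13; efficiency = 13/20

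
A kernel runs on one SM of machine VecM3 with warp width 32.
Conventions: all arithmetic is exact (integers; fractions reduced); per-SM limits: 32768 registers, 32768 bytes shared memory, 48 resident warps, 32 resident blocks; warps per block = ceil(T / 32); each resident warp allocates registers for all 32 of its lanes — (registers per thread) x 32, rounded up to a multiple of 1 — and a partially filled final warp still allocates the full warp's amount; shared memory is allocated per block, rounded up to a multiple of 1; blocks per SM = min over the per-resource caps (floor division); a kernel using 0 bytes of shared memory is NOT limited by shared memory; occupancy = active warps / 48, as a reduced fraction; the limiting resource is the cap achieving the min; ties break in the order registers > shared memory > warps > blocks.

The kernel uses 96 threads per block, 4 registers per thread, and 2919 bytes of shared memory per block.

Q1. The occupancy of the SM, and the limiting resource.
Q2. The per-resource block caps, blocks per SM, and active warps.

Answer: occupancy 11/16, limited by shared memory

registers: 85 blocks
shared memory: 11 blocks
warps: 16 blocks
blocks: 32 blocks

Answer: 11 blocks, 33 active warps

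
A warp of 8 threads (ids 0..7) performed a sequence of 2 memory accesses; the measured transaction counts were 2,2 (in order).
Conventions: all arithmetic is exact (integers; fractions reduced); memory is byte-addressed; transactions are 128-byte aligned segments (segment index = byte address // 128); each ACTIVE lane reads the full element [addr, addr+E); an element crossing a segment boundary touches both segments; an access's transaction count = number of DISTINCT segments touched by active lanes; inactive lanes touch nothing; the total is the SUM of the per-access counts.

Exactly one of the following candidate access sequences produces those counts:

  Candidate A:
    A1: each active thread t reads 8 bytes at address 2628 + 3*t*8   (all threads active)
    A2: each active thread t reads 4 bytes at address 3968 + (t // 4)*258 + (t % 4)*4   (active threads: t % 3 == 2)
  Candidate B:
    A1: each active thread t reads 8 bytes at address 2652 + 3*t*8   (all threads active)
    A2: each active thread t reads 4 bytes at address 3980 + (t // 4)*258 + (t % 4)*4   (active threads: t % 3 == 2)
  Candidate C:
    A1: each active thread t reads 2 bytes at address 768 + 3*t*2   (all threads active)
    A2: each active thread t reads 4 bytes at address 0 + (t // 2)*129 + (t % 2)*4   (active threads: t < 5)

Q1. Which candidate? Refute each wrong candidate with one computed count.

B: A1 gives 3 transactions, not 2
C: A1 gives 1 transaction, not 2
A: all counts match (2,2)

Answer: A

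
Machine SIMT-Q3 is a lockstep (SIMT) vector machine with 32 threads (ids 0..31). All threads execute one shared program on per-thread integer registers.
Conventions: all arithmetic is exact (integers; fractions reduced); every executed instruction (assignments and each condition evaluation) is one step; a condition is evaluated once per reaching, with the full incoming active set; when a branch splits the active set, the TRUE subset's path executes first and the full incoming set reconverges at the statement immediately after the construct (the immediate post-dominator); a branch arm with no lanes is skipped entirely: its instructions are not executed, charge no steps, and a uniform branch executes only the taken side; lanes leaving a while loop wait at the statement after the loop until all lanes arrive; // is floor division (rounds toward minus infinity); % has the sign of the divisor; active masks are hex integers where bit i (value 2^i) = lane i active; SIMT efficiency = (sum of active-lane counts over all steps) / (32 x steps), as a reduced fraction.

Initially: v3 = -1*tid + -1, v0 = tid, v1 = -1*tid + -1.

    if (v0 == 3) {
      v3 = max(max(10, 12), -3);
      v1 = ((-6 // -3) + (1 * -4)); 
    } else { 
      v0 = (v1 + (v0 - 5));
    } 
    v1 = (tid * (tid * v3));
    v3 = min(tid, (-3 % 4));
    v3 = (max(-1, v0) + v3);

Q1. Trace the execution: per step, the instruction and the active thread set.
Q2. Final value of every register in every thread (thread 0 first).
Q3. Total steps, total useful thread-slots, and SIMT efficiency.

step 0: eval (v0 == 3)               0xffffffff
step 1: v3 <- max(max(10, 12), -3)   0x00000008
step 2: v1 <- ((-6 // -3) + (1 * -4)) 0x00000008
step 3: v0 <- (v1 + (v0 - 5))        0xfffffff7
step 4: v1 <- (tid * (tid * v3))     0xffffffff
step 5: v3 <- min(tid, (-3 % 4))     0xffffffff
step 6: v3 <- (max(-1, v0) + v3)     0xffffffff

Answer: 7 steps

v3: -1,0,0,4,0,0,0,0,0,0,0,0,0,0,0,0,0,0,0,0,0,0,0,0,0,0,0,0,0,0,0,0
v0: -6,-6,-6,3,-6,-6,-6,-6,-6,-6,-6,-6,-6,-6,-6,-6,-6,-6,-6,-6,-6,-6,-6,-6,-6,-6,-6,-6,-6,-6,-6,-6
v1: 0,-2,-12,108,-80,-150,-252,-392,-576,-810,-1100,-1452,-1872,-2366,-2940,-3600,-4352,-5202,-6156,-7220,-8400,-9702,-11132,-12696,-14400,-16250,-18252,-20412,-22736,-25230,-27900,-30752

steps = 7; useful = 161; efficiency = 161/224 = 23/32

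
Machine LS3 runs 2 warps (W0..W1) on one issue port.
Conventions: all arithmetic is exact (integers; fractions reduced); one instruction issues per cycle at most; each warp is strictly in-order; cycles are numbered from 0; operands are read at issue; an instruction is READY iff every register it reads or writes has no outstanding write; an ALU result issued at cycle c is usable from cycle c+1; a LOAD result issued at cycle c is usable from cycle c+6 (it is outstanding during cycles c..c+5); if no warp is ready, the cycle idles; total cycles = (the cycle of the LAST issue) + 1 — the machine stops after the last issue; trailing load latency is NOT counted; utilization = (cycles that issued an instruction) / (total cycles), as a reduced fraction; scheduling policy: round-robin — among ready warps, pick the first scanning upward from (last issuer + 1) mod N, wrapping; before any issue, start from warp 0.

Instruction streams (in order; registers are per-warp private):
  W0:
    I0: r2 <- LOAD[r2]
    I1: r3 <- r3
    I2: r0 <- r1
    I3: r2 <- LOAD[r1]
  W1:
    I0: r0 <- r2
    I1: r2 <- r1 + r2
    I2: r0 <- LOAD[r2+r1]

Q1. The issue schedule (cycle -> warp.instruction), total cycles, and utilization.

cycle 0: W0.I0
cycle 1: W1.I0
cycle 2: W0.I1
cycle 3: W1.I1
cycle 4: W0.I2
cycle 5: W1.I2
cycle 6: W0.I3

Answer: 7 cycles, utilization 1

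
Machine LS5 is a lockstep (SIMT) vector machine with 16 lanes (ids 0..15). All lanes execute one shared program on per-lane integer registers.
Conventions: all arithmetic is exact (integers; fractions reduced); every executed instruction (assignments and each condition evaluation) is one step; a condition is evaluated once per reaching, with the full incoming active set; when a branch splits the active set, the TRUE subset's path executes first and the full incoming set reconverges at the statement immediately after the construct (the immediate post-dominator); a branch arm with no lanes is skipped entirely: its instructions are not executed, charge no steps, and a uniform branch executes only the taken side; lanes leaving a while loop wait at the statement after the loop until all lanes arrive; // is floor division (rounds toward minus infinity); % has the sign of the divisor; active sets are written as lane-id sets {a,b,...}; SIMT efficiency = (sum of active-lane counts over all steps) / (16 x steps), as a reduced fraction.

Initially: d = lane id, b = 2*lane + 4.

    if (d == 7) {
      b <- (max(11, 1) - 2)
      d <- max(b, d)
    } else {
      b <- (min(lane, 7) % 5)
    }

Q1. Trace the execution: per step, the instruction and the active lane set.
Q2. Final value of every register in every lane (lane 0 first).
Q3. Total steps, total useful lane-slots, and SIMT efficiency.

step 0: eval (d == 7)                {0,1,2,3,4,5,6,7,8,9,10,11,12,13,14,15}
step 1: b <- (max(11, 1) - 2)        {7}
step 2: d <- max(b, d)               {7}
step 3: b <- (min(lane, 7) % 5)      {0,1,2,3,4,5,6,8,9,10,11,12,13,14,15}

Answer: 4 steps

d: 0,1,2,3,4,5,6,9,8,9,10,11,12,13,14,15
b: 0,1,2,3,4,0,1,9,2,2,2,2,2,2,2,2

steps = 4; useful = 33; efficiency = 33/64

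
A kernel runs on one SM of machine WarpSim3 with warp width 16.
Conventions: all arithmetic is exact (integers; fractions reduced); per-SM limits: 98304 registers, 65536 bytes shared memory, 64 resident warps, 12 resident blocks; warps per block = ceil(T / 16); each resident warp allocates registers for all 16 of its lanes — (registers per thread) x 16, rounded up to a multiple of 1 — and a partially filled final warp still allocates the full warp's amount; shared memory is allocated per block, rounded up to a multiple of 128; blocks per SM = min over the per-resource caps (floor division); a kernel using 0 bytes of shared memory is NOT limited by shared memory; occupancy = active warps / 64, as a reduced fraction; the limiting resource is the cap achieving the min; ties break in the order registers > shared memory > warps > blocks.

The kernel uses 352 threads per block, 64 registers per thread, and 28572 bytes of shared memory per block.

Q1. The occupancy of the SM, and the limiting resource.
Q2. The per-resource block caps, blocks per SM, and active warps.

Answer: occupancy 11/16, limited by shared memory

registers: 4 blocks
shared memory: 2 blocks
warps: 2 blocks
blocks: 12 blocks

Answer: 2 blocks, 44 active warps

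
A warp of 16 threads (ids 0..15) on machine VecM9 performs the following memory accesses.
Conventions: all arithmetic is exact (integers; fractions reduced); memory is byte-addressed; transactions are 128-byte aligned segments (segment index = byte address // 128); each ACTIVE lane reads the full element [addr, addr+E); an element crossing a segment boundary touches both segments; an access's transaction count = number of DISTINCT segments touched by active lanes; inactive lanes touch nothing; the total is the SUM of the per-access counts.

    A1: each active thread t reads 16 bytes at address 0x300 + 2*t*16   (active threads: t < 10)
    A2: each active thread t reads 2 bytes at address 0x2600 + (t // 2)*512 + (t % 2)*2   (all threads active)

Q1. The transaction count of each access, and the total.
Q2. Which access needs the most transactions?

A1: 3 transactions
A2: 8 transactions

Answer: 3,8; total 11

Answer: A2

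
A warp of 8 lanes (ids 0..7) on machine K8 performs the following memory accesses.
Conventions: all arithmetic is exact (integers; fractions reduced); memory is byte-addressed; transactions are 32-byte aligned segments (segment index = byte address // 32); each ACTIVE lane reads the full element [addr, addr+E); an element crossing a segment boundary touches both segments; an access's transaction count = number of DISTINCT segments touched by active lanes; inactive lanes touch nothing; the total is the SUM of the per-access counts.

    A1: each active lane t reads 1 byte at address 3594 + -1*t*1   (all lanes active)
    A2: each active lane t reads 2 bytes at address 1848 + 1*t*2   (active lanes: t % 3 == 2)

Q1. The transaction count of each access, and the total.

A1: 1 transaction
A2: 2 transactions

Answer: 1,2; total 3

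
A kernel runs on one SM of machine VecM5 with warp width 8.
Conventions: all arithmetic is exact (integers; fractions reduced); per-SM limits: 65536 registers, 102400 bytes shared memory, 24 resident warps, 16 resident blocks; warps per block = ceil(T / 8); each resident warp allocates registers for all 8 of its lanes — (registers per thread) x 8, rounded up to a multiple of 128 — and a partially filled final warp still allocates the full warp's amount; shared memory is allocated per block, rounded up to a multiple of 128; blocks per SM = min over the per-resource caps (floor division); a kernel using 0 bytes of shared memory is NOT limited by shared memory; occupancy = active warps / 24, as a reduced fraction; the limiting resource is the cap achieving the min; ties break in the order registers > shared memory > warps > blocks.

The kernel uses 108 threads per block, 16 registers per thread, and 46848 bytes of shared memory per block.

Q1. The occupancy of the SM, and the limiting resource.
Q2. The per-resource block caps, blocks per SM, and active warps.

Answer: occupancy 7/12, limited by warps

registers: 36 blocks
shared memory: 2 blocks
warps: 1 block
blocks: 16 blocks

Answer: 1 block, 14 active warps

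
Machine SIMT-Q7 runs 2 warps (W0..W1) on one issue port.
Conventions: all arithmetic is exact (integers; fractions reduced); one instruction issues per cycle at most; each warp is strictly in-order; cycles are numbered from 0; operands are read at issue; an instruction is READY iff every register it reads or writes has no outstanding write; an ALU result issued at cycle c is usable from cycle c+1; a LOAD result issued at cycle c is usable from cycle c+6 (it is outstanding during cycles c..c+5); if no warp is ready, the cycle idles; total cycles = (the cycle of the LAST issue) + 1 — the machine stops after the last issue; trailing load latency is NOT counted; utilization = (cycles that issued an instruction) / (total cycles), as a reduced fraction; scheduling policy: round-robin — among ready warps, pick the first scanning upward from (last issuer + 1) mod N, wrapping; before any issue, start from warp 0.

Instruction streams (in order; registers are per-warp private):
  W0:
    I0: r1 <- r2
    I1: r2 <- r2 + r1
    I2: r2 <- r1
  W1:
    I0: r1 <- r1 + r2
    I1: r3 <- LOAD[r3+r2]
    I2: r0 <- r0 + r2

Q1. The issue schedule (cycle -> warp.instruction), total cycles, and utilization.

cycle 0: W0.I0
cycle 1: W1.I0
cycle 2: W0.I1
cycle 3: W1.I1
cycle 4: W0.I2
cycle 5: W1.I2

Answer: 6 cycles, utilization 1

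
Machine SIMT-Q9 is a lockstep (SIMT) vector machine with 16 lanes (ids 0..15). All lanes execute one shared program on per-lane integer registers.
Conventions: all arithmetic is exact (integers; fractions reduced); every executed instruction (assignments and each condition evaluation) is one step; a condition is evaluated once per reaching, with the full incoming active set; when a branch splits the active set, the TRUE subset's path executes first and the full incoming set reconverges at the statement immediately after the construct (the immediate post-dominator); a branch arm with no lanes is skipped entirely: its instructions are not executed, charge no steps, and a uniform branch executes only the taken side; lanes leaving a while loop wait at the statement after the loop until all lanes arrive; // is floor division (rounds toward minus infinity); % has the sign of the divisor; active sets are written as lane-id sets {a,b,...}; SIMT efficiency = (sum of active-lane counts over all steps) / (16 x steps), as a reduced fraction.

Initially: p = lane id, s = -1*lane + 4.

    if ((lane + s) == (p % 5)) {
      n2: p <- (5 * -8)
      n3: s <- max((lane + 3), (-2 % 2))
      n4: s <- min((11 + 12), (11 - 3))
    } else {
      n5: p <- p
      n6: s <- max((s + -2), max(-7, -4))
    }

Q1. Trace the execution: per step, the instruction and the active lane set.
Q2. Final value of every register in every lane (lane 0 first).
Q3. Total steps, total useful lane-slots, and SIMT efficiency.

step 0: eval ((lane + s) == (p % 5)) {0,1,2,3,4,5,6,7,8,9,10,11,12,13,14,15}
step 1: p <- (5 * -8)                {4,9,14}
step 2: s <- max((lane + 3), (-2 % 2)) {4,9,14}
step 3: s <- min((11 + 12), (11 - 3)) {4,9,14}
step 4: p <- p                       {0,1,2,3,5,6,7,8,10,11,12,13,15}
step 5: s <- max((s + -2), max(-7, -4)) {0,1,2,3,5,6,7,8,10,11,12,13,15}

Answer: 6 steps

p: 0,1,2,3,-40,5,6,7,8,-40,10,11,12,13,-40,15
s: 2,1,0,-1,8,-3,-4,-4,-4,8,-4,-4,-4,-4,8,-4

steps = 6; useful = 51; efficiency = 51/96 = 17/32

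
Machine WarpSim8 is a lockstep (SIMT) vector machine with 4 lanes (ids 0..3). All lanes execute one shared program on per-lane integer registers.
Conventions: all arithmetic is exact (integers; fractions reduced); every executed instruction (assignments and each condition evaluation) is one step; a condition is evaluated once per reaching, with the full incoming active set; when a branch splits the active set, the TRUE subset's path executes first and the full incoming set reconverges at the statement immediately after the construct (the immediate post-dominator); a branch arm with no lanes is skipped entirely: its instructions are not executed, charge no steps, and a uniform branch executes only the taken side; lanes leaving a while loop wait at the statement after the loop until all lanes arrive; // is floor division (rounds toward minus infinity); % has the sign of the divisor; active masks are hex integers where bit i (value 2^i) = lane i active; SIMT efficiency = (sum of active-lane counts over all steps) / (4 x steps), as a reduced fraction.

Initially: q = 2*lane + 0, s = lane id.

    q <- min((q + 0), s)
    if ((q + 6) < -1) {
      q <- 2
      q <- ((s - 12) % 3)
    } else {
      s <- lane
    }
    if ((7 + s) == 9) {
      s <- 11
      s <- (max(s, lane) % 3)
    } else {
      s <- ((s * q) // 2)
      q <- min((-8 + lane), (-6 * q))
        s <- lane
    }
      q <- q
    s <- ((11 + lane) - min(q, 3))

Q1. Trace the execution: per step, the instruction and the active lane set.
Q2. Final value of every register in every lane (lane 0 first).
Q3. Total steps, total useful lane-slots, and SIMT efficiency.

step 0: q <- min((q + 0), s)         0xf
step 1: eval ((q + 6) < -1)          0xf
step 2: s <- lane                    0xf
step 3: eval ((7 + s) == 9)          0xf
step 4: s <- 11                      0x4
step 5: s <- (max(s, lane) % 3)      0x4
step 6: s <- ((s * q) // 2)          0xb
step 7: q <- min((-8 + lane), (-6 * q)) 0xb
step 8: s <- lane                    0xb
step 9: q <- q                       0xf
step 10: s <- ((11 + lane) - min(q, 3)) 0xf

Answer: 11 steps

q: -8,-7,2,-18
s: 19,19,11,32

steps = 11; useful = 35; efficiency = 35/44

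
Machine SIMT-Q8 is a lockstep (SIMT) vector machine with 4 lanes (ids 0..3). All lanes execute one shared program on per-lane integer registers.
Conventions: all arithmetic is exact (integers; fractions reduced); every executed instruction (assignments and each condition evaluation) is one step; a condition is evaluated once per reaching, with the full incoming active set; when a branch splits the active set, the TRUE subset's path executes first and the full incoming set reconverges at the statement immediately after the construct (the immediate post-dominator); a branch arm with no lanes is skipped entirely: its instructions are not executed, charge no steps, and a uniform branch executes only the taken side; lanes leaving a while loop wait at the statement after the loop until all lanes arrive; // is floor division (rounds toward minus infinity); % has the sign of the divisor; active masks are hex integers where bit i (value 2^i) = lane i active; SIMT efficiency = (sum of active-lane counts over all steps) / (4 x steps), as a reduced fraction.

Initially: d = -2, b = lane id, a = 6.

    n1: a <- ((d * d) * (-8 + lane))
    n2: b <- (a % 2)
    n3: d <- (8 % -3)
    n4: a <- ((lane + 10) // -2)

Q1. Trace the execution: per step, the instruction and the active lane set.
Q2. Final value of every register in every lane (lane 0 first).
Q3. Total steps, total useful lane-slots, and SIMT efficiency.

step 0: a <- ((d * d) * (-8 + lane)) 0xf
step 1: b <- (a % 2)                 0xf
step 2: d <- (8 % -3)                0xf
step 3: a <- ((lane + 10) // -2)     0xf

Answer: 4 steps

d: -1,-1,-1,-1
b: 0,0,0,0
a: -5,-6,-6,-7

steps = 4; useful = 16; efficiency = 16/16 = 1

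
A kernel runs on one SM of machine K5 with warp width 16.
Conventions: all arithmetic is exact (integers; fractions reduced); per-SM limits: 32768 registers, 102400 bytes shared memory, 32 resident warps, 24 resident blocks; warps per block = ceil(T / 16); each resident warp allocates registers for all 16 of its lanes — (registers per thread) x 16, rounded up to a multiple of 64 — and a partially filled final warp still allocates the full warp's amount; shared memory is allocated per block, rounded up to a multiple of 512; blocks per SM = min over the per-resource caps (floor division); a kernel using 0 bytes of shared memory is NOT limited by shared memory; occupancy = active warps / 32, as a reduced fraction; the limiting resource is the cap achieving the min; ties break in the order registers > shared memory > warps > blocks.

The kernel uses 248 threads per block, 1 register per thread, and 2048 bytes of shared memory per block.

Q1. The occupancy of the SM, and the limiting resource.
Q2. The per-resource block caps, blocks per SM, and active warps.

Answer: occupancy 1, limited by warps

registers: 32 blocks
shared memory: 50 blocks
warps: 2 blocks
blocks: 24 blocks

Answer: 2 blocks, 32 active warps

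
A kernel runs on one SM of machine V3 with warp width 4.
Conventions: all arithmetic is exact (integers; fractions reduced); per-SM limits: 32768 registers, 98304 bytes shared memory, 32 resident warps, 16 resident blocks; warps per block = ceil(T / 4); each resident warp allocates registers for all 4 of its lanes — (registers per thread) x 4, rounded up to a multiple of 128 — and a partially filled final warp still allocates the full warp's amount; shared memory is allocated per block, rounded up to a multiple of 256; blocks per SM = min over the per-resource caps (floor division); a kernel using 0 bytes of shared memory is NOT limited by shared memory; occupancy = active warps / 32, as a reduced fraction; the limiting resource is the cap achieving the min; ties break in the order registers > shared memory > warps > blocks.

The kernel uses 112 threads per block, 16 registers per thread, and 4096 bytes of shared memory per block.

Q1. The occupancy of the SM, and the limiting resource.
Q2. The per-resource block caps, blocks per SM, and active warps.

Answer: occupancy 7/8, limited by warps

registers: 9 blocks
shared memory: 24 blocks
warps: 1 block
blocks: 16 blocks

Answer: 1 block, 28 active warps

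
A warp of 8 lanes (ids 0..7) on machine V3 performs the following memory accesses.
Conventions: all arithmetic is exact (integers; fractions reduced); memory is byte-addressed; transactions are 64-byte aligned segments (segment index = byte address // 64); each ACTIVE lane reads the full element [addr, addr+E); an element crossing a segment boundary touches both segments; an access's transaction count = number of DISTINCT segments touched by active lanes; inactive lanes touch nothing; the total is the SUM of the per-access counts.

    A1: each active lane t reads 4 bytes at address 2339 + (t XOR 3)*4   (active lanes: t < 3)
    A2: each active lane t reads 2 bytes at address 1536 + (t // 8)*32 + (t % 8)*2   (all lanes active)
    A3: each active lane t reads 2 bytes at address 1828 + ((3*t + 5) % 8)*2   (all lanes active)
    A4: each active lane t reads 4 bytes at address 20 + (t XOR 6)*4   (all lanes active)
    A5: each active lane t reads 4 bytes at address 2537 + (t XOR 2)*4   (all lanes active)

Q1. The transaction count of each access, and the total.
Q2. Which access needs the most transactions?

A1: 1 transaction
A2: 1 transaction
A3: 1 transaction
A4: 1 transaction
A5: 2 transactions

Answer: 1,1,1,1,2; total 6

Answer: A5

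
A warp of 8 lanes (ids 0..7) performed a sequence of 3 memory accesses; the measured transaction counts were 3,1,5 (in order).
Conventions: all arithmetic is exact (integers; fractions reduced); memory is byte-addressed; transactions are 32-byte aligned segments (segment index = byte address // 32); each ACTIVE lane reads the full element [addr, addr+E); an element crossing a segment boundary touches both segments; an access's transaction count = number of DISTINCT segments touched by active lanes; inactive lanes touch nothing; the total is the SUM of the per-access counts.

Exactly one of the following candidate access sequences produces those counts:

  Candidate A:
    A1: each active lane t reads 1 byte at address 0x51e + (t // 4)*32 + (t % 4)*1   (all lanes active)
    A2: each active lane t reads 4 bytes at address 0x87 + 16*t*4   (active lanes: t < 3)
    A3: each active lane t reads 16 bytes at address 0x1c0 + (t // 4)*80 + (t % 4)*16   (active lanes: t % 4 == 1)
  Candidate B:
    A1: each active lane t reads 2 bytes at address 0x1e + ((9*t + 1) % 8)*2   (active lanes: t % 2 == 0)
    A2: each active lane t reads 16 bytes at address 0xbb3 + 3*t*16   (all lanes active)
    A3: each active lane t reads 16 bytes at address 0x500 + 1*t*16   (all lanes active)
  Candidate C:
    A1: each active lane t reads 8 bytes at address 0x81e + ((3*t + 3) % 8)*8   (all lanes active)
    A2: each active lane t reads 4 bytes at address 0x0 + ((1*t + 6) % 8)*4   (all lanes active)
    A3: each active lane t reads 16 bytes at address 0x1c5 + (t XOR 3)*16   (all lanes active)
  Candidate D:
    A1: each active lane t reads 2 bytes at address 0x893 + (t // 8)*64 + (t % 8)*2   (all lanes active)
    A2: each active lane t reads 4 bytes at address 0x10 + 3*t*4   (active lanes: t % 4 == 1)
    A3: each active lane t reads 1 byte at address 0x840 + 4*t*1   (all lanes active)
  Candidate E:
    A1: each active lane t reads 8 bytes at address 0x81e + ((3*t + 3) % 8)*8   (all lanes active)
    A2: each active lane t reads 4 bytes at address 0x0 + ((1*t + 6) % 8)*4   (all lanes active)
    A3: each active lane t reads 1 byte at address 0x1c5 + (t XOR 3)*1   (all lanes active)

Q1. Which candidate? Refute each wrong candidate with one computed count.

A: A2 gives 3 transactions, not 1
B: A1 gives 1 transaction, not 3
D: A1 gives 2 transactions, not 3
E: A3 gives 1 transaction, not 5
C: all counts match (3,1,5)

Answer: C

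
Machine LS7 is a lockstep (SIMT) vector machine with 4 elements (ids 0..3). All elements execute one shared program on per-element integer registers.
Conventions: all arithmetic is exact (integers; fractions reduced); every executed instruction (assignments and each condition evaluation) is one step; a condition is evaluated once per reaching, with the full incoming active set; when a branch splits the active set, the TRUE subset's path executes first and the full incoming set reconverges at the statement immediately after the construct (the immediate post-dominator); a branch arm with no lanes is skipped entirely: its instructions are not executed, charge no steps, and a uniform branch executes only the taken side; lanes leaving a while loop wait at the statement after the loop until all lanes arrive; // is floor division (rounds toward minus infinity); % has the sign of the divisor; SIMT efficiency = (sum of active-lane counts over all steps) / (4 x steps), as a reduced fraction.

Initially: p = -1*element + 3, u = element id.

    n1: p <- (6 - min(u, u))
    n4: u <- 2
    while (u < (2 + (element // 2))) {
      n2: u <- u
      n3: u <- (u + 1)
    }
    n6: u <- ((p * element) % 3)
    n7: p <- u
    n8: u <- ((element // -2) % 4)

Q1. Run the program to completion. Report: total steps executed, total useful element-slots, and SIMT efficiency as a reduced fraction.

Answer: 9 steps, 30 useful, 5/6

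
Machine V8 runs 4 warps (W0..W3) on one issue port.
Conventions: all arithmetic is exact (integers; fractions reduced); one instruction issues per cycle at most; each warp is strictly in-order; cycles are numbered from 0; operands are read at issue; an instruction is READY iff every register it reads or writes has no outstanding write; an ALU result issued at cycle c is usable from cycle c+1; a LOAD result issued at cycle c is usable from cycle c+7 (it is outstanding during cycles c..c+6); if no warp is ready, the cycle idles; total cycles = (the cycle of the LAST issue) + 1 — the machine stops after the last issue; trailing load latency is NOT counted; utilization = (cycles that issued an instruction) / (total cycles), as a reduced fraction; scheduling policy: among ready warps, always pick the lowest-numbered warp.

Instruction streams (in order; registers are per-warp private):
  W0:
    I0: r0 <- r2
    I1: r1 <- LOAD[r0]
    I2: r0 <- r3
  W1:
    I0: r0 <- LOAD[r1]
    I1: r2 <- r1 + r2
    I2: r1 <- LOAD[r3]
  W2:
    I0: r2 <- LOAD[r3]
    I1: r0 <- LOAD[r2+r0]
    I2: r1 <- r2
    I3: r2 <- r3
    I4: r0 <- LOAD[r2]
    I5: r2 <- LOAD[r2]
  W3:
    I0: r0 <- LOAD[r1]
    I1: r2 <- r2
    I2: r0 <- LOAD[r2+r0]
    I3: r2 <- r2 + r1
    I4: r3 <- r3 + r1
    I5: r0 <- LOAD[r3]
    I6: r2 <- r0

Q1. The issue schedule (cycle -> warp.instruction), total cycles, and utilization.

cycle 0: W0.I0
cycle 1: W0.I1
cycle 2: W0.I2
cycle 3: W1.I0
cycle 4: W1.I1
cycle 5: W1.I2
cycle 6: W2.I0
cycle 7: W3.I0
cycle 8: W3.I1
cycle 9: idle
cycle 10: idle
cycle 11: idle
cycle 12: idle
cycle 13: W2.I1
cycle 14: W2.I2
cycle 15: W2.I3
cycle 16: W3.I2
cycle 17: W3.I3
cycle 18: W3.I4
cycle 19: idle
cycle 20: W2.I4
cycle 21: W2.I5
cycle 22: idle
cycle 23: W3.I5
cycle 24: idle
cycle 25: idle
cycle 26: idle
cycle 27: idle
cycle 28: idle
cycle 29: idle
cycle 30: W3.I6

Answer: 31 cycles, utilization 19/31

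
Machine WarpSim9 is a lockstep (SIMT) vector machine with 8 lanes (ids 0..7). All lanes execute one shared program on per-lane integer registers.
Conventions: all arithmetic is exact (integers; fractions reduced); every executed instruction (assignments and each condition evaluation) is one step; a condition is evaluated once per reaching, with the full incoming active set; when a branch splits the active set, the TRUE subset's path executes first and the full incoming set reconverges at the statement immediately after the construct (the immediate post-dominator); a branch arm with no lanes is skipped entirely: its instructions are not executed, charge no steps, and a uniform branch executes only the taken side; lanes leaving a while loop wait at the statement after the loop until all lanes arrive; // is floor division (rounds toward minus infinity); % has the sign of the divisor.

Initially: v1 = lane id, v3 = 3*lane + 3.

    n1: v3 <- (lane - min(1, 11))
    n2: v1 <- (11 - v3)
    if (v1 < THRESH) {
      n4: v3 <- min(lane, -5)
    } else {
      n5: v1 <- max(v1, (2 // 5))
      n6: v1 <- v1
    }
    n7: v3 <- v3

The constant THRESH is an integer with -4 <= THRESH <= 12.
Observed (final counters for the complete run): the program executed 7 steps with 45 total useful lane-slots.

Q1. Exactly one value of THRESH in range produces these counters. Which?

Answer: THRESH = 8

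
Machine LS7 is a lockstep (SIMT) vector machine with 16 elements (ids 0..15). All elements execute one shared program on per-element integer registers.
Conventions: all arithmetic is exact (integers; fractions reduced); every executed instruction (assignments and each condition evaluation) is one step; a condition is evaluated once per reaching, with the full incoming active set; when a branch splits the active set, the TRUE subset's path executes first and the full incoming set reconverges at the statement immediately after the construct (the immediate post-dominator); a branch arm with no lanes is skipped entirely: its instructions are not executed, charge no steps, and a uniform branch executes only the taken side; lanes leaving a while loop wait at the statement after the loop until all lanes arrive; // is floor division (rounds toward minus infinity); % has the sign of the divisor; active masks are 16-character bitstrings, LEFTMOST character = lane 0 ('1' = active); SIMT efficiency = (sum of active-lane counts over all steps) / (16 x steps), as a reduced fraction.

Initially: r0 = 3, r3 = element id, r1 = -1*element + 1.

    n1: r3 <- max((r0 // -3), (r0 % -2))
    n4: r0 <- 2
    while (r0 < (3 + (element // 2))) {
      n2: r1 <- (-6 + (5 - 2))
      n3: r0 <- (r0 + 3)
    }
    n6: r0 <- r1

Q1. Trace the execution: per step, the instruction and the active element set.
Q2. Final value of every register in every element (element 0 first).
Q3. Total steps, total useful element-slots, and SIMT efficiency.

step 0: r3 <- max((r0 // -3), (r0 % -2)) 1111111111111111
step 1: r0 <- 2                      1111111111111111
step 2: eval (r0 < (3 + (element // 2))) 1111111111111111
step 3: r1 <- (-6 + (5 - 2))         1111111111111111
step 4: r0 <- (r0 + 3)               1111111111111111
step 5: eval (r0 < (3 + (element // 2))) 1111111111111111
step 6: r1 <- (-6 + (5 - 2))         0000001111111111
step 7: r0 <- (r0 + 3)               0000001111111111
step 8: eval (r0 < (3 + (element // 2))) 0000001111111111
step 9: r1 <- (-6 + (5 - 2))         0000000000001111
step 10: r0 <- (r0 + 3)               0000000000001111
step 11: eval (r0 < (3 + (element // 2))) 0000000000001111
step 12: r0 <- r1                     1111111111111111

Answer: 13 steps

r0: -3,-3,-3,-3,-3,-3,-3,-3,-3,-3,-3,-3,-3,-3,-3,-3
r3: -1,-1,-1,-1,-1,-1,-1,-1,-1,-1,-1,-1,-1,-1,-1,-1
r1: -3,-3,-3,-3,-3,-3,-3,-3,-3,-3,-3,-3,-3,-3,-3,-3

steps = 13; useful = 154; efficiency = 154/208 = 77/104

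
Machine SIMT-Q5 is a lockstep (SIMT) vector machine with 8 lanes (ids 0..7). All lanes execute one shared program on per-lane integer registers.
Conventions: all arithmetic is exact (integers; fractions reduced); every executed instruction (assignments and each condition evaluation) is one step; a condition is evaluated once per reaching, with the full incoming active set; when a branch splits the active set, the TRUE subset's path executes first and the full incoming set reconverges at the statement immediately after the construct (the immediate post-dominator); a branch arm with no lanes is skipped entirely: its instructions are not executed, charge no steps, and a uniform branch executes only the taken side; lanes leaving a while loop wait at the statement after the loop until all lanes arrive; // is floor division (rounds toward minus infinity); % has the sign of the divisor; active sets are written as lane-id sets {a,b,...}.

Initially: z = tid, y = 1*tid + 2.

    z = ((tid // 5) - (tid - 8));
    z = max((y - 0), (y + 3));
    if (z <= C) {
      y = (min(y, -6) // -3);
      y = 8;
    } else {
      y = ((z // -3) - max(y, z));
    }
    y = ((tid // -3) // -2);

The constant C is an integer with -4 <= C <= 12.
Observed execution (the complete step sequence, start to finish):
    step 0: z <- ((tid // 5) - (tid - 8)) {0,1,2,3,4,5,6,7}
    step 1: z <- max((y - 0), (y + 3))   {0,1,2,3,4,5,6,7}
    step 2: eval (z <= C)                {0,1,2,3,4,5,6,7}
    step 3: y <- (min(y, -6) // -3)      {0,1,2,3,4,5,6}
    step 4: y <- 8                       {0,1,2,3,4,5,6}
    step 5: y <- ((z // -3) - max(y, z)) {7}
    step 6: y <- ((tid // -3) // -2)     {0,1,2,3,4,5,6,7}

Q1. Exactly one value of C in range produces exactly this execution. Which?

Answer: C = 11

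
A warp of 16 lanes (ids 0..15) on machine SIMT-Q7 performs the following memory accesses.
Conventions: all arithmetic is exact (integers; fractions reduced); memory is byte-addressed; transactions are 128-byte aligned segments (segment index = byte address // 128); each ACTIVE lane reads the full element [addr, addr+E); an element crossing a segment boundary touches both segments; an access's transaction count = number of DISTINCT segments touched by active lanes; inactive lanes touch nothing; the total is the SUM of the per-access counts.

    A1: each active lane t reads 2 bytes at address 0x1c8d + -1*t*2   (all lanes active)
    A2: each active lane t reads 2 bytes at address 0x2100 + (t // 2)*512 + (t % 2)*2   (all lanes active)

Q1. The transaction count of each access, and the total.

A1: 2 transactions
A2: 8 transactions

Answer: 2,8; total 10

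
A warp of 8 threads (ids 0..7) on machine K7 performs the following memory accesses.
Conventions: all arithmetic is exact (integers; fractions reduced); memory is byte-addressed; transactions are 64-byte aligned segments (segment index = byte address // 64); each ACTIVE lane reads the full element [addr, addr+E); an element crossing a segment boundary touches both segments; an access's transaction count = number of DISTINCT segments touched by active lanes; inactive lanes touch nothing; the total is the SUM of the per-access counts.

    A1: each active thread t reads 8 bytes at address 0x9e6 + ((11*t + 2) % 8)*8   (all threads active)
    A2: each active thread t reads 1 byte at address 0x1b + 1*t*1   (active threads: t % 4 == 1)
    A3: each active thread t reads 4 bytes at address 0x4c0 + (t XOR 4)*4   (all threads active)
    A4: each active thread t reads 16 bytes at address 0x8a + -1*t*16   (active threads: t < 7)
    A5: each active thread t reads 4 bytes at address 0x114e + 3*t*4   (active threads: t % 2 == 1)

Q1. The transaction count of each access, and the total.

A1: 2 transactions
A2: 1 transaction
A3: 1 transaction
A4: 3 transactions
A5: 2 transactions

Answer: 2,1,1,3,2; total 9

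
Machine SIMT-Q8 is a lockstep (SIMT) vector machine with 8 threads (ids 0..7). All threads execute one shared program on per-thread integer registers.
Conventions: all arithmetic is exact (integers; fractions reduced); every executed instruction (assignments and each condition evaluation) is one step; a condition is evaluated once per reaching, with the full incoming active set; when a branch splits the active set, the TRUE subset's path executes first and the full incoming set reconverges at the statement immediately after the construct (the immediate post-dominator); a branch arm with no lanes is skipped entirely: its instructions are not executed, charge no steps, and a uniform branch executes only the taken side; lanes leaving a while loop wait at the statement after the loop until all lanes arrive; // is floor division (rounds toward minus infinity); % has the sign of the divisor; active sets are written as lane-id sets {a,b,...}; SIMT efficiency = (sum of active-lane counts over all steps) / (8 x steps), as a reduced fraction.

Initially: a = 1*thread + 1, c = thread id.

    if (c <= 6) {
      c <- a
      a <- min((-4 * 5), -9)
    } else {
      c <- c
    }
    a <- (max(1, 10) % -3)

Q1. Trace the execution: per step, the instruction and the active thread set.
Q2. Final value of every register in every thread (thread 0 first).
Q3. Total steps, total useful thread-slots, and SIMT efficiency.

step 0: eval (c <= 6)                {0,1,2,3,4,5,6,7}
step 1: c <- a                       {0,1,2,3,4,5,6}
step 2: a <- min((-4 * 5), -9)       {0,1,2,3,4,5,6}
step 3: c <- c                       {7}
step 4: a <- (max(1, 10) % -3)       {0,1,2,3,4,5,6,7}

Answer: 5 steps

a: -2,-2,-2,-2,-2,-2,-2,-2
c: 1,2,3,4,5,6,7,7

steps = 5; useful = 31; efficiency = 31/40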